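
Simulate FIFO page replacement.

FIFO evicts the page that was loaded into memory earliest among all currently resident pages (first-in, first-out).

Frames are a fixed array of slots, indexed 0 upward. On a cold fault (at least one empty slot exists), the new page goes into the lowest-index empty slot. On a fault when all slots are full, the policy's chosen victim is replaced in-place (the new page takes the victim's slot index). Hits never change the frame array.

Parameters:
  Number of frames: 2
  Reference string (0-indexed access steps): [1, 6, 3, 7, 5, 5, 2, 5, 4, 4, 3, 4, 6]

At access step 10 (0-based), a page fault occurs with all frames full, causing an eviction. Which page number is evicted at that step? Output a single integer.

Answer: 2

Derivation:
Step 0: ref 1 -> FAULT, frames=[1,-]
Step 1: ref 6 -> FAULT, frames=[1,6]
Step 2: ref 3 -> FAULT, evict 1, frames=[3,6]
Step 3: ref 7 -> FAULT, evict 6, frames=[3,7]
Step 4: ref 5 -> FAULT, evict 3, frames=[5,7]
Step 5: ref 5 -> HIT, frames=[5,7]
Step 6: ref 2 -> FAULT, evict 7, frames=[5,2]
Step 7: ref 5 -> HIT, frames=[5,2]
Step 8: ref 4 -> FAULT, evict 5, frames=[4,2]
Step 9: ref 4 -> HIT, frames=[4,2]
Step 10: ref 3 -> FAULT, evict 2, frames=[4,3]
At step 10: evicted page 2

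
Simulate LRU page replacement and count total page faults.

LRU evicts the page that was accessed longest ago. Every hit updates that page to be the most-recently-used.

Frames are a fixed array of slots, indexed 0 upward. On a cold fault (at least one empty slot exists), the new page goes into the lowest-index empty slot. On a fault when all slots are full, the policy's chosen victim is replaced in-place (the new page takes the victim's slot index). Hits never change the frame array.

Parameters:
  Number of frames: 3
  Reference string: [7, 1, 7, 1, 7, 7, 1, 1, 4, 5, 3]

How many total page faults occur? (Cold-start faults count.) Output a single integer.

Answer: 5

Derivation:
Step 0: ref 7 → FAULT, frames=[7,-,-]
Step 1: ref 1 → FAULT, frames=[7,1,-]
Step 2: ref 7 → HIT, frames=[7,1,-]
Step 3: ref 1 → HIT, frames=[7,1,-]
Step 4: ref 7 → HIT, frames=[7,1,-]
Step 5: ref 7 → HIT, frames=[7,1,-]
Step 6: ref 1 → HIT, frames=[7,1,-]
Step 7: ref 1 → HIT, frames=[7,1,-]
Step 8: ref 4 → FAULT, frames=[7,1,4]
Step 9: ref 5 → FAULT (evict 7), frames=[5,1,4]
Step 10: ref 3 → FAULT (evict 1), frames=[5,3,4]
Total faults: 5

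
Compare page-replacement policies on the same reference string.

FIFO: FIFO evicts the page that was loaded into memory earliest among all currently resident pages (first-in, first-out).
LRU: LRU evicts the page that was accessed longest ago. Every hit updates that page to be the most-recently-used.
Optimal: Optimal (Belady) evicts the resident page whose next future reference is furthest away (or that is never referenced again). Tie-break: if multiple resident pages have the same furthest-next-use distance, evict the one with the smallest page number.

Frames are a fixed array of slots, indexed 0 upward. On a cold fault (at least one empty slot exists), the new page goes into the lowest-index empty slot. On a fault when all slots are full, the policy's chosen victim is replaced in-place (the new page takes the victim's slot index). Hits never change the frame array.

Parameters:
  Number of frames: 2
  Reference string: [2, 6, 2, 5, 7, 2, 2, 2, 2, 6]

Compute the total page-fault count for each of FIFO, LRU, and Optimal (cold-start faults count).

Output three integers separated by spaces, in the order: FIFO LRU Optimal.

--- FIFO ---
  step 0: ref 2 -> FAULT, frames=[2,-] (faults so far: 1)
  step 1: ref 6 -> FAULT, frames=[2,6] (faults so far: 2)
  step 2: ref 2 -> HIT, frames=[2,6] (faults so far: 2)
  step 3: ref 5 -> FAULT, evict 2, frames=[5,6] (faults so far: 3)
  step 4: ref 7 -> FAULT, evict 6, frames=[5,7] (faults so far: 4)
  step 5: ref 2 -> FAULT, evict 5, frames=[2,7] (faults so far: 5)
  step 6: ref 2 -> HIT, frames=[2,7] (faults so far: 5)
  step 7: ref 2 -> HIT, frames=[2,7] (faults so far: 5)
  step 8: ref 2 -> HIT, frames=[2,7] (faults so far: 5)
  step 9: ref 6 -> FAULT, evict 7, frames=[2,6] (faults so far: 6)
  FIFO total faults: 6
--- LRU ---
  step 0: ref 2 -> FAULT, frames=[2,-] (faults so far: 1)
  step 1: ref 6 -> FAULT, frames=[2,6] (faults so far: 2)
  step 2: ref 2 -> HIT, frames=[2,6] (faults so far: 2)
  step 3: ref 5 -> FAULT, evict 6, frames=[2,5] (faults so far: 3)
  step 4: ref 7 -> FAULT, evict 2, frames=[7,5] (faults so far: 4)
  step 5: ref 2 -> FAULT, evict 5, frames=[7,2] (faults so far: 5)
  step 6: ref 2 -> HIT, frames=[7,2] (faults so far: 5)
  step 7: ref 2 -> HIT, frames=[7,2] (faults so far: 5)
  step 8: ref 2 -> HIT, frames=[7,2] (faults so far: 5)
  step 9: ref 6 -> FAULT, evict 7, frames=[6,2] (faults so far: 6)
  LRU total faults: 6
--- Optimal ---
  step 0: ref 2 -> FAULT, frames=[2,-] (faults so far: 1)
  step 1: ref 6 -> FAULT, frames=[2,6] (faults so far: 2)
  step 2: ref 2 -> HIT, frames=[2,6] (faults so far: 2)
  step 3: ref 5 -> FAULT, evict 6, frames=[2,5] (faults so far: 3)
  step 4: ref 7 -> FAULT, evict 5, frames=[2,7] (faults so far: 4)
  step 5: ref 2 -> HIT, frames=[2,7] (faults so far: 4)
  step 6: ref 2 -> HIT, frames=[2,7] (faults so far: 4)
  step 7: ref 2 -> HIT, frames=[2,7] (faults so far: 4)
  step 8: ref 2 -> HIT, frames=[2,7] (faults so far: 4)
  step 9: ref 6 -> FAULT, evict 2, frames=[6,7] (faults so far: 5)
  Optimal total faults: 5

Answer: 6 6 5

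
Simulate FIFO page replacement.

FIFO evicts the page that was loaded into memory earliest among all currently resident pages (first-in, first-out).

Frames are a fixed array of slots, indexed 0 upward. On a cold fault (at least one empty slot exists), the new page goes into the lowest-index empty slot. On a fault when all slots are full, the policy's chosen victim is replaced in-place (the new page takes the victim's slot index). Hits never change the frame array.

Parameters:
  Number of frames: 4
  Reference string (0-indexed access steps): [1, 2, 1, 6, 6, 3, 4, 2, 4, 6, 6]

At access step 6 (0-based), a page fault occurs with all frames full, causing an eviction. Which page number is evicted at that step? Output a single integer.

Answer: 1

Derivation:
Step 0: ref 1 -> FAULT, frames=[1,-,-,-]
Step 1: ref 2 -> FAULT, frames=[1,2,-,-]
Step 2: ref 1 -> HIT, frames=[1,2,-,-]
Step 3: ref 6 -> FAULT, frames=[1,2,6,-]
Step 4: ref 6 -> HIT, frames=[1,2,6,-]
Step 5: ref 3 -> FAULT, frames=[1,2,6,3]
Step 6: ref 4 -> FAULT, evict 1, frames=[4,2,6,3]
At step 6: evicted page 1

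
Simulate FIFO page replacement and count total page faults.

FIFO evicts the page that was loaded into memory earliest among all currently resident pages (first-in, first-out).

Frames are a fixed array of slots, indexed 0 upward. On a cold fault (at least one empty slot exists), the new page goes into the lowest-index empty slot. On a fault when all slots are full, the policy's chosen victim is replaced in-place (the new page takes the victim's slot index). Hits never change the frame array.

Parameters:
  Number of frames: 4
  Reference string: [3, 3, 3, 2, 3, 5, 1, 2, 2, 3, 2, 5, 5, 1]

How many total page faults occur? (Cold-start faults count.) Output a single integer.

Step 0: ref 3 → FAULT, frames=[3,-,-,-]
Step 1: ref 3 → HIT, frames=[3,-,-,-]
Step 2: ref 3 → HIT, frames=[3,-,-,-]
Step 3: ref 2 → FAULT, frames=[3,2,-,-]
Step 4: ref 3 → HIT, frames=[3,2,-,-]
Step 5: ref 5 → FAULT, frames=[3,2,5,-]
Step 6: ref 1 → FAULT, frames=[3,2,5,1]
Step 7: ref 2 → HIT, frames=[3,2,5,1]
Step 8: ref 2 → HIT, frames=[3,2,5,1]
Step 9: ref 3 → HIT, frames=[3,2,5,1]
Step 10: ref 2 → HIT, frames=[3,2,5,1]
Step 11: ref 5 → HIT, frames=[3,2,5,1]
Step 12: ref 5 → HIT, frames=[3,2,5,1]
Step 13: ref 1 → HIT, frames=[3,2,5,1]
Total faults: 4

Answer: 4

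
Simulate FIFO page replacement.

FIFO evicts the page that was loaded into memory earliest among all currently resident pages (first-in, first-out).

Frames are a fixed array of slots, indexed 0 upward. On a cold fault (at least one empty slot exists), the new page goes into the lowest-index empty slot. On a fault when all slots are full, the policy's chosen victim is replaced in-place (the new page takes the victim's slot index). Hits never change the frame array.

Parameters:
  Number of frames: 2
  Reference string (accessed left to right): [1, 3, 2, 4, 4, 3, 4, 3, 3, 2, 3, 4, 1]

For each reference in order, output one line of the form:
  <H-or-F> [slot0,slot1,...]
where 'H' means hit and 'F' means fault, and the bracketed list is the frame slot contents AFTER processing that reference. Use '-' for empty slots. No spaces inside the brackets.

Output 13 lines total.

F [1,-]
F [1,3]
F [2,3]
F [2,4]
H [2,4]
F [3,4]
H [3,4]
H [3,4]
H [3,4]
F [3,2]
H [3,2]
F [4,2]
F [4,1]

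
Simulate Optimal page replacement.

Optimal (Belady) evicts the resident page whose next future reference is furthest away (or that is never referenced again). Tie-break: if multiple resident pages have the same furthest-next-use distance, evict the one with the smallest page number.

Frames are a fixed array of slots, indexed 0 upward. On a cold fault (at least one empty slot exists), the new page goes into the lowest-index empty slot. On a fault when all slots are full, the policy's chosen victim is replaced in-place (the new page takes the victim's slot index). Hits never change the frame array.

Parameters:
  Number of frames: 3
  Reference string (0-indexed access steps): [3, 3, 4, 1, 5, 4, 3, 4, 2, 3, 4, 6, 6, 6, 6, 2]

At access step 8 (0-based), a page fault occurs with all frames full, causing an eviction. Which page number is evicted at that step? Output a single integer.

Step 0: ref 3 -> FAULT, frames=[3,-,-]
Step 1: ref 3 -> HIT, frames=[3,-,-]
Step 2: ref 4 -> FAULT, frames=[3,4,-]
Step 3: ref 1 -> FAULT, frames=[3,4,1]
Step 4: ref 5 -> FAULT, evict 1, frames=[3,4,5]
Step 5: ref 4 -> HIT, frames=[3,4,5]
Step 6: ref 3 -> HIT, frames=[3,4,5]
Step 7: ref 4 -> HIT, frames=[3,4,5]
Step 8: ref 2 -> FAULT, evict 5, frames=[3,4,2]
At step 8: evicted page 5

Answer: 5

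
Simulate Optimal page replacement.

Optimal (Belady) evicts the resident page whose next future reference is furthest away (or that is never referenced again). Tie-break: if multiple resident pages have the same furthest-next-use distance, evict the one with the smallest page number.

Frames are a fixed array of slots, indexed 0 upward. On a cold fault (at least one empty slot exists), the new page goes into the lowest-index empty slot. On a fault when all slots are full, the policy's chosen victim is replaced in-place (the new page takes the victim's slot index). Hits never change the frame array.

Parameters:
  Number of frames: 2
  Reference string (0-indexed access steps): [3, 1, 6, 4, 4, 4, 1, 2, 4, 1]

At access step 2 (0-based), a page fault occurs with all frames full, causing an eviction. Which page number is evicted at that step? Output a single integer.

Step 0: ref 3 -> FAULT, frames=[3,-]
Step 1: ref 1 -> FAULT, frames=[3,1]
Step 2: ref 6 -> FAULT, evict 3, frames=[6,1]
At step 2: evicted page 3

Answer: 3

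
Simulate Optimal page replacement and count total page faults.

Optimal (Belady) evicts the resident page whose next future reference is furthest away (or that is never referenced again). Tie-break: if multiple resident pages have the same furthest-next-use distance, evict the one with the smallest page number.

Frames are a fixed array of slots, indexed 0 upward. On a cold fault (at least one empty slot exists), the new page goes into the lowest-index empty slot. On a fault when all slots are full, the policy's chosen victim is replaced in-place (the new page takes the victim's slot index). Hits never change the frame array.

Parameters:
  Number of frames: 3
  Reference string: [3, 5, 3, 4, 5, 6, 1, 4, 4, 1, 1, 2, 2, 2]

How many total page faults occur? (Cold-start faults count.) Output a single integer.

Answer: 6

Derivation:
Step 0: ref 3 → FAULT, frames=[3,-,-]
Step 1: ref 5 → FAULT, frames=[3,5,-]
Step 2: ref 3 → HIT, frames=[3,5,-]
Step 3: ref 4 → FAULT, frames=[3,5,4]
Step 4: ref 5 → HIT, frames=[3,5,4]
Step 5: ref 6 → FAULT (evict 3), frames=[6,5,4]
Step 6: ref 1 → FAULT (evict 5), frames=[6,1,4]
Step 7: ref 4 → HIT, frames=[6,1,4]
Step 8: ref 4 → HIT, frames=[6,1,4]
Step 9: ref 1 → HIT, frames=[6,1,4]
Step 10: ref 1 → HIT, frames=[6,1,4]
Step 11: ref 2 → FAULT (evict 1), frames=[6,2,4]
Step 12: ref 2 → HIT, frames=[6,2,4]
Step 13: ref 2 → HIT, frames=[6,2,4]
Total faults: 6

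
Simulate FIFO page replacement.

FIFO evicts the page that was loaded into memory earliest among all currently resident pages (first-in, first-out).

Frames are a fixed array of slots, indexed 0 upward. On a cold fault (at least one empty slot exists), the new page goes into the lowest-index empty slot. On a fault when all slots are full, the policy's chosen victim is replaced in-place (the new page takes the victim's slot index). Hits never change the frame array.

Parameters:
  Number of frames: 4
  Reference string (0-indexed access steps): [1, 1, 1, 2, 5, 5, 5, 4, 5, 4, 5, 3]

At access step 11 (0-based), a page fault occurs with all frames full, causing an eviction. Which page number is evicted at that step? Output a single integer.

Answer: 1

Derivation:
Step 0: ref 1 -> FAULT, frames=[1,-,-,-]
Step 1: ref 1 -> HIT, frames=[1,-,-,-]
Step 2: ref 1 -> HIT, frames=[1,-,-,-]
Step 3: ref 2 -> FAULT, frames=[1,2,-,-]
Step 4: ref 5 -> FAULT, frames=[1,2,5,-]
Step 5: ref 5 -> HIT, frames=[1,2,5,-]
Step 6: ref 5 -> HIT, frames=[1,2,5,-]
Step 7: ref 4 -> FAULT, frames=[1,2,5,4]
Step 8: ref 5 -> HIT, frames=[1,2,5,4]
Step 9: ref 4 -> HIT, frames=[1,2,5,4]
Step 10: ref 5 -> HIT, frames=[1,2,5,4]
Step 11: ref 3 -> FAULT, evict 1, frames=[3,2,5,4]
At step 11: evicted page 1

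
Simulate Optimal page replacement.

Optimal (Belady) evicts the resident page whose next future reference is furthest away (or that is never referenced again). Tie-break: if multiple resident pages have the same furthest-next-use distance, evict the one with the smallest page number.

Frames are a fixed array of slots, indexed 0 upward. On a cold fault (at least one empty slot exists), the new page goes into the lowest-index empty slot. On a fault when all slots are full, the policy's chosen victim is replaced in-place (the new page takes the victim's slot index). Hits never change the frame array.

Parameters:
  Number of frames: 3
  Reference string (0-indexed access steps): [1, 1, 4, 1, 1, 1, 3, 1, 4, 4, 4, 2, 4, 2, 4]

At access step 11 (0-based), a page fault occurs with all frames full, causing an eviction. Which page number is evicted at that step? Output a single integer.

Answer: 1

Derivation:
Step 0: ref 1 -> FAULT, frames=[1,-,-]
Step 1: ref 1 -> HIT, frames=[1,-,-]
Step 2: ref 4 -> FAULT, frames=[1,4,-]
Step 3: ref 1 -> HIT, frames=[1,4,-]
Step 4: ref 1 -> HIT, frames=[1,4,-]
Step 5: ref 1 -> HIT, frames=[1,4,-]
Step 6: ref 3 -> FAULT, frames=[1,4,3]
Step 7: ref 1 -> HIT, frames=[1,4,3]
Step 8: ref 4 -> HIT, frames=[1,4,3]
Step 9: ref 4 -> HIT, frames=[1,4,3]
Step 10: ref 4 -> HIT, frames=[1,4,3]
Step 11: ref 2 -> FAULT, evict 1, frames=[2,4,3]
At step 11: evicted page 1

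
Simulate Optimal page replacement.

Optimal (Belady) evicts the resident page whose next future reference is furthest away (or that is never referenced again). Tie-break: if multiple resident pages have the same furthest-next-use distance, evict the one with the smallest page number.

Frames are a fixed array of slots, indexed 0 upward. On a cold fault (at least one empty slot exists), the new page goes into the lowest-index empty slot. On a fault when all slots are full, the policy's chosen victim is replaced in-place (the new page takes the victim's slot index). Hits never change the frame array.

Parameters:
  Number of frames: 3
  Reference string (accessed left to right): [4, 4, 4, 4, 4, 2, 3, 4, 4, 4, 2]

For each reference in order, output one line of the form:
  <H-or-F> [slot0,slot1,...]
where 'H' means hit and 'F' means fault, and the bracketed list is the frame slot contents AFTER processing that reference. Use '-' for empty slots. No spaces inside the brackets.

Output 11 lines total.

F [4,-,-]
H [4,-,-]
H [4,-,-]
H [4,-,-]
H [4,-,-]
F [4,2,-]
F [4,2,3]
H [4,2,3]
H [4,2,3]
H [4,2,3]
H [4,2,3]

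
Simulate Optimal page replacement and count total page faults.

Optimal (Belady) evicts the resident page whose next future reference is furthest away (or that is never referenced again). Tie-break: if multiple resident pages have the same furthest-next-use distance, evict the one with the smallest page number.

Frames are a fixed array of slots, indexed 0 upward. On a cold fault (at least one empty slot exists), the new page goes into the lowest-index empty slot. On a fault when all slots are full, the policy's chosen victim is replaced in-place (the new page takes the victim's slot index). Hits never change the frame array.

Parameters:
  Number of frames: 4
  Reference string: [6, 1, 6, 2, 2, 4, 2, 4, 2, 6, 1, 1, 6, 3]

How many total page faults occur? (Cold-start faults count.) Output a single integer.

Answer: 5

Derivation:
Step 0: ref 6 → FAULT, frames=[6,-,-,-]
Step 1: ref 1 → FAULT, frames=[6,1,-,-]
Step 2: ref 6 → HIT, frames=[6,1,-,-]
Step 3: ref 2 → FAULT, frames=[6,1,2,-]
Step 4: ref 2 → HIT, frames=[6,1,2,-]
Step 5: ref 4 → FAULT, frames=[6,1,2,4]
Step 6: ref 2 → HIT, frames=[6,1,2,4]
Step 7: ref 4 → HIT, frames=[6,1,2,4]
Step 8: ref 2 → HIT, frames=[6,1,2,4]
Step 9: ref 6 → HIT, frames=[6,1,2,4]
Step 10: ref 1 → HIT, frames=[6,1,2,4]
Step 11: ref 1 → HIT, frames=[6,1,2,4]
Step 12: ref 6 → HIT, frames=[6,1,2,4]
Step 13: ref 3 → FAULT (evict 1), frames=[6,3,2,4]
Total faults: 5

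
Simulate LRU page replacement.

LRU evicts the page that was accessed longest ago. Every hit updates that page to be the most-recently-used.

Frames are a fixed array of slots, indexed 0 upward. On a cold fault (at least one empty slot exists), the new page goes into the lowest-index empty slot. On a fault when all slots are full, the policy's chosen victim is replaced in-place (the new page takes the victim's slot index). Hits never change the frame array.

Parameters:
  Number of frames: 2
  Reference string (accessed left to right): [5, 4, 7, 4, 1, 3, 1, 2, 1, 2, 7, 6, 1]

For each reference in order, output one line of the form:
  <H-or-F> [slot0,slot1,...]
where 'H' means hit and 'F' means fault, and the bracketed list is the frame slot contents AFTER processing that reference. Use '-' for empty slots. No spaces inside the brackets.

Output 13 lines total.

F [5,-]
F [5,4]
F [7,4]
H [7,4]
F [1,4]
F [1,3]
H [1,3]
F [1,2]
H [1,2]
H [1,2]
F [7,2]
F [7,6]
F [1,6]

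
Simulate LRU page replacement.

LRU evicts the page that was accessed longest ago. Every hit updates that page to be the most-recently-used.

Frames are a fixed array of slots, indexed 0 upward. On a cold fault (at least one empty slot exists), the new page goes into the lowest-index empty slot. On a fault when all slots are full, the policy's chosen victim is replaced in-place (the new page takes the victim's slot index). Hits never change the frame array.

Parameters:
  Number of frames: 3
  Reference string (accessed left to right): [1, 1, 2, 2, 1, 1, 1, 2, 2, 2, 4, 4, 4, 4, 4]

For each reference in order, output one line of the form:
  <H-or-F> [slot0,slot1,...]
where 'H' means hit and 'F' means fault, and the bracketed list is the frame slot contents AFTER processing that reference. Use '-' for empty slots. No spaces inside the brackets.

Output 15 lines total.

F [1,-,-]
H [1,-,-]
F [1,2,-]
H [1,2,-]
H [1,2,-]
H [1,2,-]
H [1,2,-]
H [1,2,-]
H [1,2,-]
H [1,2,-]
F [1,2,4]
H [1,2,4]
H [1,2,4]
H [1,2,4]
H [1,2,4]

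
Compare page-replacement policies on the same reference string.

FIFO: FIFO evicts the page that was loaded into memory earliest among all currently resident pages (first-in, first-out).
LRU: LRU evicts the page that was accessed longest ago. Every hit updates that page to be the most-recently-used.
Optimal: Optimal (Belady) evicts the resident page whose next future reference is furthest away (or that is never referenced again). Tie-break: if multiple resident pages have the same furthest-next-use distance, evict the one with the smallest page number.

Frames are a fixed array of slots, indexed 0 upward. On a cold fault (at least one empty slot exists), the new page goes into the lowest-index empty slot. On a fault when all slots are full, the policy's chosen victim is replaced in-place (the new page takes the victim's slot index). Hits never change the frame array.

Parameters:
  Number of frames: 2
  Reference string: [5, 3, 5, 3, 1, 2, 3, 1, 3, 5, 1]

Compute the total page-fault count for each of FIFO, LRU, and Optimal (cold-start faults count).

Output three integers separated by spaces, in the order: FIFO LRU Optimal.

Answer: 7 8 6

Derivation:
--- FIFO ---
  step 0: ref 5 -> FAULT, frames=[5,-] (faults so far: 1)
  step 1: ref 3 -> FAULT, frames=[5,3] (faults so far: 2)
  step 2: ref 5 -> HIT, frames=[5,3] (faults so far: 2)
  step 3: ref 3 -> HIT, frames=[5,3] (faults so far: 2)
  step 4: ref 1 -> FAULT, evict 5, frames=[1,3] (faults so far: 3)
  step 5: ref 2 -> FAULT, evict 3, frames=[1,2] (faults so far: 4)
  step 6: ref 3 -> FAULT, evict 1, frames=[3,2] (faults so far: 5)
  step 7: ref 1 -> FAULT, evict 2, frames=[3,1] (faults so far: 6)
  step 8: ref 3 -> HIT, frames=[3,1] (faults so far: 6)
  step 9: ref 5 -> FAULT, evict 3, frames=[5,1] (faults so far: 7)
  step 10: ref 1 -> HIT, frames=[5,1] (faults so far: 7)
  FIFO total faults: 7
--- LRU ---
  step 0: ref 5 -> FAULT, frames=[5,-] (faults so far: 1)
  step 1: ref 3 -> FAULT, frames=[5,3] (faults so far: 2)
  step 2: ref 5 -> HIT, frames=[5,3] (faults so far: 2)
  step 3: ref 3 -> HIT, frames=[5,3] (faults so far: 2)
  step 4: ref 1 -> FAULT, evict 5, frames=[1,3] (faults so far: 3)
  step 5: ref 2 -> FAULT, evict 3, frames=[1,2] (faults so far: 4)
  step 6: ref 3 -> FAULT, evict 1, frames=[3,2] (faults so far: 5)
  step 7: ref 1 -> FAULT, evict 2, frames=[3,1] (faults so far: 6)
  step 8: ref 3 -> HIT, frames=[3,1] (faults so far: 6)
  step 9: ref 5 -> FAULT, evict 1, frames=[3,5] (faults so far: 7)
  step 10: ref 1 -> FAULT, evict 3, frames=[1,5] (faults so far: 8)
  LRU total faults: 8
--- Optimal ---
  step 0: ref 5 -> FAULT, frames=[5,-] (faults so far: 1)
  step 1: ref 3 -> FAULT, frames=[5,3] (faults so far: 2)
  step 2: ref 5 -> HIT, frames=[5,3] (faults so far: 2)
  step 3: ref 3 -> HIT, frames=[5,3] (faults so far: 2)
  step 4: ref 1 -> FAULT, evict 5, frames=[1,3] (faults so far: 3)
  step 5: ref 2 -> FAULT, evict 1, frames=[2,3] (faults so far: 4)
  step 6: ref 3 -> HIT, frames=[2,3] (faults so far: 4)
  step 7: ref 1 -> FAULT, evict 2, frames=[1,3] (faults so far: 5)
  step 8: ref 3 -> HIT, frames=[1,3] (faults so far: 5)
  step 9: ref 5 -> FAULT, evict 3, frames=[1,5] (faults so far: 6)
  step 10: ref 1 -> HIT, frames=[1,5] (faults so far: 6)
  Optimal total faults: 6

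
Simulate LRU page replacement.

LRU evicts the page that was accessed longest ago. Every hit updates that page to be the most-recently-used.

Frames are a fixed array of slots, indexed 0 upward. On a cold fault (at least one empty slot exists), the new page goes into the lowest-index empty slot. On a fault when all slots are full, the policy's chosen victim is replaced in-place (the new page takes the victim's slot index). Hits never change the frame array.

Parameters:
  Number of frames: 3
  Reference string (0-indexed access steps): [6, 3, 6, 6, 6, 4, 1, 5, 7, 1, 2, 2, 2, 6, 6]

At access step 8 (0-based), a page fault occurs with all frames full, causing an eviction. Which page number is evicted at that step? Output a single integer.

Answer: 4

Derivation:
Step 0: ref 6 -> FAULT, frames=[6,-,-]
Step 1: ref 3 -> FAULT, frames=[6,3,-]
Step 2: ref 6 -> HIT, frames=[6,3,-]
Step 3: ref 6 -> HIT, frames=[6,3,-]
Step 4: ref 6 -> HIT, frames=[6,3,-]
Step 5: ref 4 -> FAULT, frames=[6,3,4]
Step 6: ref 1 -> FAULT, evict 3, frames=[6,1,4]
Step 7: ref 5 -> FAULT, evict 6, frames=[5,1,4]
Step 8: ref 7 -> FAULT, evict 4, frames=[5,1,7]
At step 8: evicted page 4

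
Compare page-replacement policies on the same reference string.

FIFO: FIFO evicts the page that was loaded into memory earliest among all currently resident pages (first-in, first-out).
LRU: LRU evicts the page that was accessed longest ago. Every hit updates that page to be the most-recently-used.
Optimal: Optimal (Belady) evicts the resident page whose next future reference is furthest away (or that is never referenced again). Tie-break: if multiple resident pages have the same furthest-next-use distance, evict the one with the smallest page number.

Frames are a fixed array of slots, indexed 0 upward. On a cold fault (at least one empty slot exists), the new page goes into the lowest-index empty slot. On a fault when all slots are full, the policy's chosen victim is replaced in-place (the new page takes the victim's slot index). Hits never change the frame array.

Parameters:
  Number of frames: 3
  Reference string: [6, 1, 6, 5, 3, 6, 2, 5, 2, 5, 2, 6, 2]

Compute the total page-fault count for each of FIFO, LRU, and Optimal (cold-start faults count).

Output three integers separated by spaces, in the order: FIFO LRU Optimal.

Answer: 7 6 5

Derivation:
--- FIFO ---
  step 0: ref 6 -> FAULT, frames=[6,-,-] (faults so far: 1)
  step 1: ref 1 -> FAULT, frames=[6,1,-] (faults so far: 2)
  step 2: ref 6 -> HIT, frames=[6,1,-] (faults so far: 2)
  step 3: ref 5 -> FAULT, frames=[6,1,5] (faults so far: 3)
  step 4: ref 3 -> FAULT, evict 6, frames=[3,1,5] (faults so far: 4)
  step 5: ref 6 -> FAULT, evict 1, frames=[3,6,5] (faults so far: 5)
  step 6: ref 2 -> FAULT, evict 5, frames=[3,6,2] (faults so far: 6)
  step 7: ref 5 -> FAULT, evict 3, frames=[5,6,2] (faults so far: 7)
  step 8: ref 2 -> HIT, frames=[5,6,2] (faults so far: 7)
  step 9: ref 5 -> HIT, frames=[5,6,2] (faults so far: 7)
  step 10: ref 2 -> HIT, frames=[5,6,2] (faults so far: 7)
  step 11: ref 6 -> HIT, frames=[5,6,2] (faults so far: 7)
  step 12: ref 2 -> HIT, frames=[5,6,2] (faults so far: 7)
  FIFO total faults: 7
--- LRU ---
  step 0: ref 6 -> FAULT, frames=[6,-,-] (faults so far: 1)
  step 1: ref 1 -> FAULT, frames=[6,1,-] (faults so far: 2)
  step 2: ref 6 -> HIT, frames=[6,1,-] (faults so far: 2)
  step 3: ref 5 -> FAULT, frames=[6,1,5] (faults so far: 3)
  step 4: ref 3 -> FAULT, evict 1, frames=[6,3,5] (faults so far: 4)
  step 5: ref 6 -> HIT, frames=[6,3,5] (faults so far: 4)
  step 6: ref 2 -> FAULT, evict 5, frames=[6,3,2] (faults so far: 5)
  step 7: ref 5 -> FAULT, evict 3, frames=[6,5,2] (faults so far: 6)
  step 8: ref 2 -> HIT, frames=[6,5,2] (faults so far: 6)
  step 9: ref 5 -> HIT, frames=[6,5,2] (faults so far: 6)
  step 10: ref 2 -> HIT, frames=[6,5,2] (faults so far: 6)
  step 11: ref 6 -> HIT, frames=[6,5,2] (faults so far: 6)
  step 12: ref 2 -> HIT, frames=[6,5,2] (faults so far: 6)
  LRU total faults: 6
--- Optimal ---
  step 0: ref 6 -> FAULT, frames=[6,-,-] (faults so far: 1)
  step 1: ref 1 -> FAULT, frames=[6,1,-] (faults so far: 2)
  step 2: ref 6 -> HIT, frames=[6,1,-] (faults so far: 2)
  step 3: ref 5 -> FAULT, frames=[6,1,5] (faults so far: 3)
  step 4: ref 3 -> FAULT, evict 1, frames=[6,3,5] (faults so far: 4)
  step 5: ref 6 -> HIT, frames=[6,3,5] (faults so far: 4)
  step 6: ref 2 -> FAULT, evict 3, frames=[6,2,5] (faults so far: 5)
  step 7: ref 5 -> HIT, frames=[6,2,5] (faults so far: 5)
  step 8: ref 2 -> HIT, frames=[6,2,5] (faults so far: 5)
  step 9: ref 5 -> HIT, frames=[6,2,5] (faults so far: 5)
  step 10: ref 2 -> HIT, frames=[6,2,5] (faults so far: 5)
  step 11: ref 6 -> HIT, frames=[6,2,5] (faults so far: 5)
  step 12: ref 2 -> HIT, frames=[6,2,5] (faults so far: 5)
  Optimal total faults: 5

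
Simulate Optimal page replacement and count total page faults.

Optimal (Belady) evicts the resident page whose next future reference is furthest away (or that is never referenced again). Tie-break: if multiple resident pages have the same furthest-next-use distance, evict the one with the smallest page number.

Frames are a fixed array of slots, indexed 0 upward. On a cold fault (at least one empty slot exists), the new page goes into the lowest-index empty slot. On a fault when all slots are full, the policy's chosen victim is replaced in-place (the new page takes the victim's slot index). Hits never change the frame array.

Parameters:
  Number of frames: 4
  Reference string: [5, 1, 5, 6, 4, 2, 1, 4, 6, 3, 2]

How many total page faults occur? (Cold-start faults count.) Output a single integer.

Answer: 6

Derivation:
Step 0: ref 5 → FAULT, frames=[5,-,-,-]
Step 1: ref 1 → FAULT, frames=[5,1,-,-]
Step 2: ref 5 → HIT, frames=[5,1,-,-]
Step 3: ref 6 → FAULT, frames=[5,1,6,-]
Step 4: ref 4 → FAULT, frames=[5,1,6,4]
Step 5: ref 2 → FAULT (evict 5), frames=[2,1,6,4]
Step 6: ref 1 → HIT, frames=[2,1,6,4]
Step 7: ref 4 → HIT, frames=[2,1,6,4]
Step 8: ref 6 → HIT, frames=[2,1,6,4]
Step 9: ref 3 → FAULT (evict 1), frames=[2,3,6,4]
Step 10: ref 2 → HIT, frames=[2,3,6,4]
Total faults: 6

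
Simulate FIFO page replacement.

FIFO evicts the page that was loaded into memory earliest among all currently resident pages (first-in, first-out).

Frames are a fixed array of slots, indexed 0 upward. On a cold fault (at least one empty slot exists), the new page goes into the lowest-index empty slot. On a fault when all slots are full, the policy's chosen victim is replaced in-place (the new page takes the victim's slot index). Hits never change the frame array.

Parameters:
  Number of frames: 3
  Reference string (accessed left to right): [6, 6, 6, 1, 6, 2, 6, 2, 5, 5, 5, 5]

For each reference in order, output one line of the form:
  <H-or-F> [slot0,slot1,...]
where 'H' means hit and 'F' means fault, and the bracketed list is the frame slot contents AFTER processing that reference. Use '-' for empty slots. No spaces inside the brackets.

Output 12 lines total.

F [6,-,-]
H [6,-,-]
H [6,-,-]
F [6,1,-]
H [6,1,-]
F [6,1,2]
H [6,1,2]
H [6,1,2]
F [5,1,2]
H [5,1,2]
H [5,1,2]
H [5,1,2]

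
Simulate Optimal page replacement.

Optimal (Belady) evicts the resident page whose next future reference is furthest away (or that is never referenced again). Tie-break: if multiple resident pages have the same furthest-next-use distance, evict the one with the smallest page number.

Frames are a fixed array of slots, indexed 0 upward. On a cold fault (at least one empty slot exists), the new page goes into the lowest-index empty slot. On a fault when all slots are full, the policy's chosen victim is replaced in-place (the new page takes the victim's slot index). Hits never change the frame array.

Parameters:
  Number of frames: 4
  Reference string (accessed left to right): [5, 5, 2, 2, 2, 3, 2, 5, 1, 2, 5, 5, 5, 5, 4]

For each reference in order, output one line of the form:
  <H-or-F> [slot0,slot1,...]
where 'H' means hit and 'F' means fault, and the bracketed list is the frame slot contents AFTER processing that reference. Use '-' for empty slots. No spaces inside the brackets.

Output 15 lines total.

F [5,-,-,-]
H [5,-,-,-]
F [5,2,-,-]
H [5,2,-,-]
H [5,2,-,-]
F [5,2,3,-]
H [5,2,3,-]
H [5,2,3,-]
F [5,2,3,1]
H [5,2,3,1]
H [5,2,3,1]
H [5,2,3,1]
H [5,2,3,1]
H [5,2,3,1]
F [5,2,3,4]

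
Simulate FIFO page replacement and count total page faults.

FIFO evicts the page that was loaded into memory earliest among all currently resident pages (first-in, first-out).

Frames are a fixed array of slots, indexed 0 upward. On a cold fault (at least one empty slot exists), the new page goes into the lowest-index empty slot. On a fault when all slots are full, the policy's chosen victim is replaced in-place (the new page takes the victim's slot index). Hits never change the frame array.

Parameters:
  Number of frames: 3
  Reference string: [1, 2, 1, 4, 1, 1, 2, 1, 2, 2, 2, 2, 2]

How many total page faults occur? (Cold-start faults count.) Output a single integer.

Answer: 3

Derivation:
Step 0: ref 1 → FAULT, frames=[1,-,-]
Step 1: ref 2 → FAULT, frames=[1,2,-]
Step 2: ref 1 → HIT, frames=[1,2,-]
Step 3: ref 4 → FAULT, frames=[1,2,4]
Step 4: ref 1 → HIT, frames=[1,2,4]
Step 5: ref 1 → HIT, frames=[1,2,4]
Step 6: ref 2 → HIT, frames=[1,2,4]
Step 7: ref 1 → HIT, frames=[1,2,4]
Step 8: ref 2 → HIT, frames=[1,2,4]
Step 9: ref 2 → HIT, frames=[1,2,4]
Step 10: ref 2 → HIT, frames=[1,2,4]
Step 11: ref 2 → HIT, frames=[1,2,4]
Step 12: ref 2 → HIT, frames=[1,2,4]
Total faults: 3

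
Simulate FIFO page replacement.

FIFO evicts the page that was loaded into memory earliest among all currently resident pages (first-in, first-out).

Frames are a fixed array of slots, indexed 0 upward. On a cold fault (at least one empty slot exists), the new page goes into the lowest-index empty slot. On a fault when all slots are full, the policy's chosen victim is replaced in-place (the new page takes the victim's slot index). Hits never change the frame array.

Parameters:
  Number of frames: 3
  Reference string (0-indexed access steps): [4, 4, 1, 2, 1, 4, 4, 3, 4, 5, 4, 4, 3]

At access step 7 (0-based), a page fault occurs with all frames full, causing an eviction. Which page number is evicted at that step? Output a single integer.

Answer: 4

Derivation:
Step 0: ref 4 -> FAULT, frames=[4,-,-]
Step 1: ref 4 -> HIT, frames=[4,-,-]
Step 2: ref 1 -> FAULT, frames=[4,1,-]
Step 3: ref 2 -> FAULT, frames=[4,1,2]
Step 4: ref 1 -> HIT, frames=[4,1,2]
Step 5: ref 4 -> HIT, frames=[4,1,2]
Step 6: ref 4 -> HIT, frames=[4,1,2]
Step 7: ref 3 -> FAULT, evict 4, frames=[3,1,2]
At step 7: evicted page 4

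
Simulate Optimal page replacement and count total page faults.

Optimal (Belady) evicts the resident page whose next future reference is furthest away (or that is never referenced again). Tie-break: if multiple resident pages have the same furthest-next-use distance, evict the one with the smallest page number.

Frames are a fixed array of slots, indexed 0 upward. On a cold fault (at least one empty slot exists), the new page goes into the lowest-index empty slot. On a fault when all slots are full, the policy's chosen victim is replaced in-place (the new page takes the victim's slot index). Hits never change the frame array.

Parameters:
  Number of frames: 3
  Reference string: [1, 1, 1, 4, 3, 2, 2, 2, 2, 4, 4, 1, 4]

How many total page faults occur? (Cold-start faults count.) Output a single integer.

Answer: 4

Derivation:
Step 0: ref 1 → FAULT, frames=[1,-,-]
Step 1: ref 1 → HIT, frames=[1,-,-]
Step 2: ref 1 → HIT, frames=[1,-,-]
Step 3: ref 4 → FAULT, frames=[1,4,-]
Step 4: ref 3 → FAULT, frames=[1,4,3]
Step 5: ref 2 → FAULT (evict 3), frames=[1,4,2]
Step 6: ref 2 → HIT, frames=[1,4,2]
Step 7: ref 2 → HIT, frames=[1,4,2]
Step 8: ref 2 → HIT, frames=[1,4,2]
Step 9: ref 4 → HIT, frames=[1,4,2]
Step 10: ref 4 → HIT, frames=[1,4,2]
Step 11: ref 1 → HIT, frames=[1,4,2]
Step 12: ref 4 → HIT, frames=[1,4,2]
Total faults: 4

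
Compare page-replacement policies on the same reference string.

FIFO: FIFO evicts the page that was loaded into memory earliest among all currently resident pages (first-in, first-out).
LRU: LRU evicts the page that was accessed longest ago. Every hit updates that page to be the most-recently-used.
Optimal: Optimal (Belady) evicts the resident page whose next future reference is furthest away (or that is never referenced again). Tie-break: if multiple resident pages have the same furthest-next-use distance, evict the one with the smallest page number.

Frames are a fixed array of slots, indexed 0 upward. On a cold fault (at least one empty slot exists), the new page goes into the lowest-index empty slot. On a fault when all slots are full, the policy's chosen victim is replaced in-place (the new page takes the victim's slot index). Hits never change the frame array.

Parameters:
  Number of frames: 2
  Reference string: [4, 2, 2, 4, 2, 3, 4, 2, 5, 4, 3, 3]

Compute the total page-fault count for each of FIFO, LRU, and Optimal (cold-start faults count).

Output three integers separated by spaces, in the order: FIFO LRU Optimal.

Answer: 8 8 6

Derivation:
--- FIFO ---
  step 0: ref 4 -> FAULT, frames=[4,-] (faults so far: 1)
  step 1: ref 2 -> FAULT, frames=[4,2] (faults so far: 2)
  step 2: ref 2 -> HIT, frames=[4,2] (faults so far: 2)
  step 3: ref 4 -> HIT, frames=[4,2] (faults so far: 2)
  step 4: ref 2 -> HIT, frames=[4,2] (faults so far: 2)
  step 5: ref 3 -> FAULT, evict 4, frames=[3,2] (faults so far: 3)
  step 6: ref 4 -> FAULT, evict 2, frames=[3,4] (faults so far: 4)
  step 7: ref 2 -> FAULT, evict 3, frames=[2,4] (faults so far: 5)
  step 8: ref 5 -> FAULT, evict 4, frames=[2,5] (faults so far: 6)
  step 9: ref 4 -> FAULT, evict 2, frames=[4,5] (faults so far: 7)
  step 10: ref 3 -> FAULT, evict 5, frames=[4,3] (faults so far: 8)
  step 11: ref 3 -> HIT, frames=[4,3] (faults so far: 8)
  FIFO total faults: 8
--- LRU ---
  step 0: ref 4 -> FAULT, frames=[4,-] (faults so far: 1)
  step 1: ref 2 -> FAULT, frames=[4,2] (faults so far: 2)
  step 2: ref 2 -> HIT, frames=[4,2] (faults so far: 2)
  step 3: ref 4 -> HIT, frames=[4,2] (faults so far: 2)
  step 4: ref 2 -> HIT, frames=[4,2] (faults so far: 2)
  step 5: ref 3 -> FAULT, evict 4, frames=[3,2] (faults so far: 3)
  step 6: ref 4 -> FAULT, evict 2, frames=[3,4] (faults so far: 4)
  step 7: ref 2 -> FAULT, evict 3, frames=[2,4] (faults so far: 5)
  step 8: ref 5 -> FAULT, evict 4, frames=[2,5] (faults so far: 6)
  step 9: ref 4 -> FAULT, evict 2, frames=[4,5] (faults so far: 7)
  step 10: ref 3 -> FAULT, evict 5, frames=[4,3] (faults so far: 8)
  step 11: ref 3 -> HIT, frames=[4,3] (faults so far: 8)
  LRU total faults: 8
--- Optimal ---
  step 0: ref 4 -> FAULT, frames=[4,-] (faults so far: 1)
  step 1: ref 2 -> FAULT, frames=[4,2] (faults so far: 2)
  step 2: ref 2 -> HIT, frames=[4,2] (faults so far: 2)
  step 3: ref 4 -> HIT, frames=[4,2] (faults so far: 2)
  step 4: ref 2 -> HIT, frames=[4,2] (faults so far: 2)
  step 5: ref 3 -> FAULT, evict 2, frames=[4,3] (faults so far: 3)
  step 6: ref 4 -> HIT, frames=[4,3] (faults so far: 3)
  step 7: ref 2 -> FAULT, evict 3, frames=[4,2] (faults so far: 4)
  step 8: ref 5 -> FAULT, evict 2, frames=[4,5] (faults so far: 5)
  step 9: ref 4 -> HIT, frames=[4,5] (faults so far: 5)
  step 10: ref 3 -> FAULT, evict 4, frames=[3,5] (faults so far: 6)
  step 11: ref 3 -> HIT, frames=[3,5] (faults so far: 6)
  Optimal total faults: 6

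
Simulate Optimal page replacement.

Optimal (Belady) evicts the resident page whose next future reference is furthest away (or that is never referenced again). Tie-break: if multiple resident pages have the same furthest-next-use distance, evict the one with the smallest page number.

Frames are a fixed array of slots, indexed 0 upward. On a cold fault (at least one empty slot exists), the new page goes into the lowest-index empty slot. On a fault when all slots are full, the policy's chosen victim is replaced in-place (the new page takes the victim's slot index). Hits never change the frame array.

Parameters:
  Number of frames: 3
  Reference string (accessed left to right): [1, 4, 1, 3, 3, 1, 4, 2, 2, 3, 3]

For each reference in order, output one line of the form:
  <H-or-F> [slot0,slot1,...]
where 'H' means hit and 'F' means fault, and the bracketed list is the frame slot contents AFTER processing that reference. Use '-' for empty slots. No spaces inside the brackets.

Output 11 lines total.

F [1,-,-]
F [1,4,-]
H [1,4,-]
F [1,4,3]
H [1,4,3]
H [1,4,3]
H [1,4,3]
F [2,4,3]
H [2,4,3]
H [2,4,3]
H [2,4,3]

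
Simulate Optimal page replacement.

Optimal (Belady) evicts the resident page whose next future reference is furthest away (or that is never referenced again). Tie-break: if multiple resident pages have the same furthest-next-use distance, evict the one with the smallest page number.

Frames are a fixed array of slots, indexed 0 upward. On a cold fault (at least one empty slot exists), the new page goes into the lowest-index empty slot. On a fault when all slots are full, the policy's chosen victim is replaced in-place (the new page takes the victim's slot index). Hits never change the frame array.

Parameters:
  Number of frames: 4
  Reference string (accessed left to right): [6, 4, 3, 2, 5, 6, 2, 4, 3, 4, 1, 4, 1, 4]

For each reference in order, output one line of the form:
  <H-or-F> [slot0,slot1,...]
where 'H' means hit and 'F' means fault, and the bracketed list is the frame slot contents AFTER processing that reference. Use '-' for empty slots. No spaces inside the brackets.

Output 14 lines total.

F [6,-,-,-]
F [6,4,-,-]
F [6,4,3,-]
F [6,4,3,2]
F [6,4,5,2]
H [6,4,5,2]
H [6,4,5,2]
H [6,4,5,2]
F [6,4,5,3]
H [6,4,5,3]
F [6,4,5,1]
H [6,4,5,1]
H [6,4,5,1]
H [6,4,5,1]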